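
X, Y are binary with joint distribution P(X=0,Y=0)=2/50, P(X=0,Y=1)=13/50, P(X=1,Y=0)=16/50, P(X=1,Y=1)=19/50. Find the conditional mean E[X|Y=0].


P(Y=0) = 18/50
E[X|Y=0] = (0*2 + 1*16)/18 = 16/18 = 8/9

8/9


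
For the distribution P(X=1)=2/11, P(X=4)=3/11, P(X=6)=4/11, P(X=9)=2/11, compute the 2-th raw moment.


E[X^2] = sum(x^2 * P(x))
= 1*2/11 + 16*3/11 + 36*4/11 + 81*2/11
= 356/11

356/11


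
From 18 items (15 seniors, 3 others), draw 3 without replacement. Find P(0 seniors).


P(X=0) = C(15,0)*C(3,3) / C(18,3)
= 1*1 / 816
= 1/816

1/816


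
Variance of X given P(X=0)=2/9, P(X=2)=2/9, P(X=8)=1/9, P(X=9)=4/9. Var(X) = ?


E[X] = 16/3, E[X^2] = 44
Var(X) = E[X^2] - (E[X])^2 = 44 - (16/3)^2 = 140/9

140/9


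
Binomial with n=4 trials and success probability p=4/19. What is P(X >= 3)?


P(X>=3) = P(X=3) + P(X=4)
= 3840/130321 + 256/130321
= 4096/130321

4096/130321


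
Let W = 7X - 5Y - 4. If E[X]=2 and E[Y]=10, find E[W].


E[7X - 5Y - 4] = 7*E[X] - 5*E[Y] - 4
= (7)*(2) + (-5)*(10) + (-4)
= 14 - 50 - 4 = -40

-40


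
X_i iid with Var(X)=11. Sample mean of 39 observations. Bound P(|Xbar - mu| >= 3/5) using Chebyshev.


Var(Xbar) = Var(X)/n = 11/39
Chebyshev: P(|Xbar-mu| >= 3/5) <= Var(Xbar)/(3/5)^2 = (11/39)/(9/25) = 275/351

275/351


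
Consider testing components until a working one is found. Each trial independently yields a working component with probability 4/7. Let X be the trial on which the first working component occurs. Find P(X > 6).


P(X > 6) = P(first 6 trials all fail) = (1-p)^6 = (3/7)^6 = 729/117649

729/117649


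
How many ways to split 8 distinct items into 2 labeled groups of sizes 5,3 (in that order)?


8! = 40320
Denominator: 5!=120 * 3!=6
Coefficient = 40320 / 720 = 56

56


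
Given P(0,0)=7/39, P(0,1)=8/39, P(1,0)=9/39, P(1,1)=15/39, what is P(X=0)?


P(X=0) = P(0,0)+P(0,1) = 7/39 + 8/39 = 15/39 = 5/13

5/13


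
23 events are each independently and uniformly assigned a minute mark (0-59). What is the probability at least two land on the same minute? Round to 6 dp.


P(all different) = prod((60-i)/60 for i=0..22) = 0.007655
P(at least one match) = 1 - 0.007655 = 0.992345

0.992345


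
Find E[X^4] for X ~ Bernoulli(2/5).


For Bernoulli: X in {0,1}
E[X^4] = 0^4*(1-2/5) + 1^4*2/5 = 2/5

2/5


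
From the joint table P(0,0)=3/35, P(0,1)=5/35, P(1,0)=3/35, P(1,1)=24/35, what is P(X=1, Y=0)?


Read from table: P(X=1, Y=0) = 3/35

3/35


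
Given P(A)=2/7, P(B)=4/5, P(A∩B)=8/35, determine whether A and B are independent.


P(A)*P(B) = 2/7*4/5 = 8/35
P(A∩B) = 8/35, which equals P(A)P(B), so independent

Yes, A and B are independent


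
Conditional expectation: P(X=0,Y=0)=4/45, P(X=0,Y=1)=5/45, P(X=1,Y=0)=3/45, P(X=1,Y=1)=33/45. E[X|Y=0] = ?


P(Y=0) = 7/45
E[X|Y=0] = (0*4 + 1*3)/7 = 3/7

3/7


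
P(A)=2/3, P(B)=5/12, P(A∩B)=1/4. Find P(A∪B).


P(A∪B) = P(A) + P(B) - P(A∩B)
= 2/3 + 5/12 - 1/4 = 5/6

5/6


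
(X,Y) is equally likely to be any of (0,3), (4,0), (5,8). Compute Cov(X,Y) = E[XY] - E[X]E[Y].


E[X]=3, E[Y]=11/3, E[XY]=40/3
Cov(X,Y) = E[XY] - E[X]E[Y] = 40/3 - 3*11/3 = 7/3

7/3


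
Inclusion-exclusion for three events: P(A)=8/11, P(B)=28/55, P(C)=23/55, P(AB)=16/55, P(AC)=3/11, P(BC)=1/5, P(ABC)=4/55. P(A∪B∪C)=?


P(A∪B∪C) = P(A)+P(B)+P(C) - P(AB)-P(AC)-P(BC) + P(ABC)
= 8/11+28/55+23/55 - 16/55-3/11-1/5 + 4/55
= 53/55

53/55


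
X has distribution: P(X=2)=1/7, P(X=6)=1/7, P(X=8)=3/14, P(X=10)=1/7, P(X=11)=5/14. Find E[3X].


E[3X] = sum(g(x)*P(x))
= 6*1/7 + 18*1/7 + 24*3/14 + 30*1/7 + 33*5/14
= 345/14

345/14


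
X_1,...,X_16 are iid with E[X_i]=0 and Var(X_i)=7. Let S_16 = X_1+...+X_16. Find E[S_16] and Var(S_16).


E[S_n] = n*mu = 16*0 = 0
Var(S_n) = n*sigma^2 = 16*7 = 112

E[S_16]=0, Var(S_16)=112


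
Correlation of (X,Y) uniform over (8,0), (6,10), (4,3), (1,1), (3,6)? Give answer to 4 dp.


Cov(X,Y) = 0.6000, Var(X) = 5.8400, Var(Y) = 13.2000
rho = Cov/(sqrt(VarX)*sqrt(VarY)) = 0.0683

0.0683


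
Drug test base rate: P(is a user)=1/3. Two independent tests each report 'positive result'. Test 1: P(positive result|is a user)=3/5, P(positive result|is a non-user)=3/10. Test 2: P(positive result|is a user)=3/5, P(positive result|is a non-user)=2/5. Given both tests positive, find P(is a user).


After test 1: P(+) = 3/5*1/3 + 3/10*2/3 = 2/5
P(B|+) = (1/5)/(2/5) = 1/2
After test 2 (use post1 as new prior): P(+) = 3/5*1/2 + 2/5*1/2 = 1/2
P(B|+,+) = (3/10)/(1/2) = 3/5

3/5


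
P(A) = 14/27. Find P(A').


P(A') = 1 - P(A) = 1 - 14/27 = 13/27

13/27


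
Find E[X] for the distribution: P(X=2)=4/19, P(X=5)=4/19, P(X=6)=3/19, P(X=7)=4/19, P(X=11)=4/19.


E[X] = sum(x * P(x))
= 2*4/19 + 5*4/19 + 6*3/19 + 7*4/19 + 11*4/19
= 118/19

118/19


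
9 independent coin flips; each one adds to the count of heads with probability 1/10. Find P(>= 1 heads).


P(at least one) = 1 - P(none)
P(none) = (1 - 1/10)^9 = (9/10)^9 = 387420489/1000000000
P(at least one) = 1 - 387420489/1000000000 = 612579511/1000000000

612579511/1000000000


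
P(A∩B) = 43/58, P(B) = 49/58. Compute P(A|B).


P(A|B) = P(A∩B)/P(B) = (43/58)/(49/58) = 43/49

43/49


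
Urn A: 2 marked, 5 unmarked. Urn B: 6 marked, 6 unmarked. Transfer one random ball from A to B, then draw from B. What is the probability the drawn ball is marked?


P(transfer marked) = 2/7; P(transfer unmarked) = 5/7
If marked transferred: Urn II has 7 marked of 13, so P(marked|marked moved) = 7/13
If unmarked transferred: Urn II has 6 marked of 13, so P(marked|unmarked moved) = 6/13
By total probability: P(marked) = 2/7*7/13 + 5/7*6/13 = 44/91

44/91


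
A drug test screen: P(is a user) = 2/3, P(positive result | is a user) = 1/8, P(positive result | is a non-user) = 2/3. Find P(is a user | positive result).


P(A) = P(A|B)P(B) + P(A|B')P(B') = 1/8*2/3 + 2/3*1/3 = 11/36
P(B|A) = P(A|B)P(B)/P(A) = (1/12)/(11/36) = 3/11

3/11


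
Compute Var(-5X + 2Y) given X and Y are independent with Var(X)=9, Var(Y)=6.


Independence => Cov(X,Y)=0
Var(-5X + 2Y) = (-5)^2*Var(X) + 2^2*Var(Y)
= 25*9 + 4*6 = 249

249


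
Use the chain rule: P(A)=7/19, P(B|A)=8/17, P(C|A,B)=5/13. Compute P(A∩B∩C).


P(A∩B∩C) = P(A) * P(B|A) * P(C|A∩B)
= 7/19 * 8/17 * 5/13
= 56/323 * 5/13 = 280/4199

280/4199


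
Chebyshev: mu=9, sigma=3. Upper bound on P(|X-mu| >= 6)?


k = 6/3 = 2
Chebyshev: P(|X-mu| >= k*sigma) <= 1/k^2 = 1/2^2 = 1/4

1/4


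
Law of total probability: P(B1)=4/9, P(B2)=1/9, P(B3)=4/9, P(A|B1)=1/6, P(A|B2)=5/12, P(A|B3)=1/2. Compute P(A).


P(A) = P(A|B1)P(B1) + P(A|B2)P(B2) + P(A|B3)P(B3)
= 1/6*4/9 + 5/12*1/9 + 1/2*4/9
= 2/27 + 5/108 + 2/9 = 37/108

37/108


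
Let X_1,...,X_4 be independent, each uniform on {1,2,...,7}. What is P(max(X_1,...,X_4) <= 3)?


P(max <= 3) = P(all X_i <= 3) = (P(X_1 <= 3))^4
= (3/7)^4 = 81/2401

81/2401


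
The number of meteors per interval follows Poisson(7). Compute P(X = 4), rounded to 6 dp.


P(X=4) = e^(-7) * 7^4 / 4!
≈ 0.0009118819656 * 2401 / 24
≈ 0.091226

0.091226


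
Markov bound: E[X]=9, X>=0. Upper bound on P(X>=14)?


Markov: P(X >= a) <= E[X]/a
P(X >= 14) <= 9/14

9/14


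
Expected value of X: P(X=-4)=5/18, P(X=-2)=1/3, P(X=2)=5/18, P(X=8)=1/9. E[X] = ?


E[X] = sum(x * P(x))
= -4*5/18 - 2*1/3 + 2*5/18 + 8*1/9
= -1/3

-1/3


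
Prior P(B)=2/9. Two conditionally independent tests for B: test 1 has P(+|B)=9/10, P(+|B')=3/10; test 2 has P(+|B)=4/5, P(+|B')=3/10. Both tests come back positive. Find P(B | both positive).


After test 1: P(+) = 9/10*2/9 + 3/10*7/9 = 13/30
P(B|+) = (1/5)/(13/30) = 6/13
After test 2 (use post1 as new prior): P(+) = 4/5*6/13 + 3/10*7/13 = 69/130
P(B|+,+) = (24/65)/(69/130) = 16/23

16/23


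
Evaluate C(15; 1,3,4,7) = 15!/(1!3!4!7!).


15! = 1307674368000
Denominator: 1!=1 * 3!=6 * 4!=24 * 7!=5040
Coefficient = 1307674368000 / 725760 = 1801800

1801800


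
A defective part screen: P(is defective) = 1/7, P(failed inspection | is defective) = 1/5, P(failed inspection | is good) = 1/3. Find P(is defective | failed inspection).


P(A) = P(A|B)P(B) + P(A|B')P(B') = 1/5*1/7 + 1/3*6/7 = 11/35
P(B|A) = P(A|B)P(B)/P(A) = (1/35)/(11/35) = 1/11

1/11


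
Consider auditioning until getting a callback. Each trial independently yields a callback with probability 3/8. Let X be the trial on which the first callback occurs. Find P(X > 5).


P(X > 5) = P(first 5 trials all fail) = (1-p)^5 = (5/8)^5 = 3125/32768

3125/32768


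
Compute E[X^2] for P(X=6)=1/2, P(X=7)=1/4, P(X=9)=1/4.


E[X^2] = sum(g(x)*P(x))
= 36*1/2 + 49*1/4 + 81*1/4
= 101/2

101/2


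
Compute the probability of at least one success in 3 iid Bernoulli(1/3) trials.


P(at least one) = 1 - P(none)
P(none) = (1 - 1/3)^3 = (2/3)^3 = 8/27
P(at least one) = 1 - 8/27 = 19/27

19/27


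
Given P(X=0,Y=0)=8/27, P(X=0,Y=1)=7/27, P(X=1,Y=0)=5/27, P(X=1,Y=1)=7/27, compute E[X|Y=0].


P(Y=0) = 13/27
E[X|Y=0] = (0*8 + 1*5)/13 = 5/13

5/13


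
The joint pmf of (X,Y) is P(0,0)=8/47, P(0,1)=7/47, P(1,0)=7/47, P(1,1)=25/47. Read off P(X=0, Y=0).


Read from table: P(X=0, Y=0) = 8/47

8/47


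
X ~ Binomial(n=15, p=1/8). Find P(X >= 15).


P(X>=15) = P(X=15)
= 1/35184372088832
= 1/35184372088832

1/35184372088832


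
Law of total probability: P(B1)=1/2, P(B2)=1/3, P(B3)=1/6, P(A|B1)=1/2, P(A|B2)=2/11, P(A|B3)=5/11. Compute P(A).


P(A) = P(A|B1)P(B1) + P(A|B2)P(B2) + P(A|B3)P(B3)
= 1/2*1/2 + 2/11*1/3 + 5/11*1/6
= 1/4 + 2/33 + 5/66 = 17/44

17/44


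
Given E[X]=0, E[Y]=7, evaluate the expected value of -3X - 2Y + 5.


E[-3X - 2Y + 5] = -3*E[X] - 2*E[Y] + 5
= (-3)*(0) + (-2)*(7) + (5)
= 0 - 14 + 5 = -9

-9


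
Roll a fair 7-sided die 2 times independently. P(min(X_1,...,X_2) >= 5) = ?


P(min >= 5) = P(all X_i >= 5) = (P(X_1 >= 5))^2
= (3/7)^2 = 9/49

9/49


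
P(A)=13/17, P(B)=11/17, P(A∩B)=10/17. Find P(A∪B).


P(A∪B) = P(A) + P(B) - P(A∩B)
= 13/17 + 11/17 - 10/17 = 14/17

14/17


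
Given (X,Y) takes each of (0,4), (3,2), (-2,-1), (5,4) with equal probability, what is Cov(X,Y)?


E[X]=3/2, E[Y]=9/4, E[XY]=7
Cov(X,Y) = E[XY] - E[X]E[Y] = 7 - 3/2*9/4 = 29/8

29/8


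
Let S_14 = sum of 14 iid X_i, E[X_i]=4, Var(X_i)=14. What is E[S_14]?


E[S_n] = n*E[X_1] = 14*4 = 56

56


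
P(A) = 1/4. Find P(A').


P(A') = 1 - P(A) = 1 - 1/4 = 3/4

3/4


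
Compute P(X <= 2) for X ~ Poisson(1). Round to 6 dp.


P(X<=2) = e^(-1)*1^0/0! + e^(-1)*1^1/1! + e^(-1)*1^2/2!
≈ 0.3678794412 + 0.3678794412 + 0.1839397206
= 0.9196986030
≈ 0.919699

0.919699


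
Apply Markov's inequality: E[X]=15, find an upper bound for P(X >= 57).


Markov: P(X >= a) <= E[X]/a
P(X >= 57) <= 15/57 = 5/19

5/19


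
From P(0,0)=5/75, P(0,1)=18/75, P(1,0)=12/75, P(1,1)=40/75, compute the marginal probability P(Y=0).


P(Y=0) = P(0,0)+P(1,0) = 5/75 + 12/75 = 17/75

17/75


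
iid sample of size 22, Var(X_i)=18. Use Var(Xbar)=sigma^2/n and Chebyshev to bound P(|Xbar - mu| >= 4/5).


Var(Xbar) = Var(X)/n = 18/22
Chebyshev: P(|Xbar-mu| >= 4/5) <= Var(Xbar)/(4/5)^2 = (9/11)/(16/25) = 225/176
Bound exceeds 1, so trivial bound: 1

1


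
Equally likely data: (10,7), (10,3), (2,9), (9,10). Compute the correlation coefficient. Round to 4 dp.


Cov(X,Y) = -4.1875, Var(X) = 11.1875, Var(Y) = 7.1875
rho = Cov/(sqrt(VarX)*sqrt(VarY)) = -0.4670

-0.4670


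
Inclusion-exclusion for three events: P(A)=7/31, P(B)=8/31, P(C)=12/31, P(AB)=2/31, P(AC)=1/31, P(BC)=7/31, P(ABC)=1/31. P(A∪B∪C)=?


P(A∪B∪C) = P(A)+P(B)+P(C) - P(AB)-P(AC)-P(BC) + P(ABC)
= 7/31+8/31+12/31 - 2/31-1/31-7/31 + 1/31
= 18/31

18/31


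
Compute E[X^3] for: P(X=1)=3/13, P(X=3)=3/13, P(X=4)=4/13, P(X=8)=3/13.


E[X^3] = sum(x^3 * P(x))
= 1*3/13 + 27*3/13 + 64*4/13 + 512*3/13
= 1876/13

1876/13


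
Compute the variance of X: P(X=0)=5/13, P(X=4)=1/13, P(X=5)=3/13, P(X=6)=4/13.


E[X] = 43/13, E[X^2] = 235/13
Var(X) = E[X^2] - (E[X])^2 = 235/13 - (43/13)^2 = 1206/169

1206/169


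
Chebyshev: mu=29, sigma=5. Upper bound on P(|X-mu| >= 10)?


k = 10/5 = 2
Chebyshev: P(|X-mu| >= k*sigma) <= 1/k^2 = 1/2^2 = 1/4

1/4


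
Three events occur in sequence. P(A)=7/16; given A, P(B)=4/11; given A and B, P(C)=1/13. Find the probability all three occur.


P(A∩B∩C) = P(A) * P(B|A) * P(C|A∩B)
= 7/16 * 4/11 * 1/13
= 7/44 * 1/13 = 7/572

7/572


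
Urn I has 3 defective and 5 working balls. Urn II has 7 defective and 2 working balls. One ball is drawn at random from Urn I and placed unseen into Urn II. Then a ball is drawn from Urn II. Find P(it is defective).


P(transfer defective) = 3/8; P(transfer working) = 5/8
If defective transferred: Urn II has 8 defective of 10, so P(defective|defective moved) = 4/5
If working transferred: Urn II has 7 defective of 10, so P(defective|working moved) = 7/10
By total probability: P(defective) = 3/8*4/5 + 5/8*7/10 = 59/80

59/80


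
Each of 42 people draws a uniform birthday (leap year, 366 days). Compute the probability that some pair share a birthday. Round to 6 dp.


P(all different) = prod((366-i)/366 for i=0..41) = 0.086572
P(at least one match) = 1 - 0.086572 = 0.913428

0.913428


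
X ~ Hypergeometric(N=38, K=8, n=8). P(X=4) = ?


P(X=4) = C(8,4)*C(30,4) / C(38,8)
= 70*27405 / 48903492
= 1918350/48903492 = 319725/8150582

319725/8150582


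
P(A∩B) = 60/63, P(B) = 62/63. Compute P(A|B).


P(A|B) = P(A∩B)/P(B) = (60/63)/(62/63) = 60/62 = 30/31

30/31


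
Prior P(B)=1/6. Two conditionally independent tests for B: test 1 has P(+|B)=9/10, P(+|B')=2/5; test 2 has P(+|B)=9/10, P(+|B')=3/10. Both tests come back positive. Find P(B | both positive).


After test 1: P(+) = 9/10*1/6 + 2/5*5/6 = 29/60
P(B|+) = (3/20)/(29/60) = 9/29
After test 2 (use post1 as new prior): P(+) = 9/10*9/29 + 3/10*20/29 = 141/290
P(B|+,+) = (81/290)/(141/290) = 27/47

27/47


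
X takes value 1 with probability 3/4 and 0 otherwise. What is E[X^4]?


For Bernoulli: X in {0,1}
E[X^4] = 0^4*(1-3/4) + 1^4*3/4 = 3/4

3/4


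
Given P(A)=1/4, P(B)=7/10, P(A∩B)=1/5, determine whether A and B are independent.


P(A)*P(B) = 1/4*7/10 = 7/40
P(A∩B) = 1/5 != 7/40, so not independent

No, A and B are not independent


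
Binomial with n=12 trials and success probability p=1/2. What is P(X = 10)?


P(X=10) = C(12,10) * p^10 * (1-p)^2
= 66 * 1/1024 * 1/4
= 33/2048

33/2048


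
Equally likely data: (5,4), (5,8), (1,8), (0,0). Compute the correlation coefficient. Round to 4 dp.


Cov(X,Y) = 3.2500, Var(X) = 5.1875, Var(Y) = 11.0000
rho = Cov/(sqrt(VarX)*sqrt(VarY)) = 0.4302

0.4302


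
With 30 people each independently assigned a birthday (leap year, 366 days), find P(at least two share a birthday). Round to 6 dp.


P(all different) = prod((366-i)/366 for i=0..29) = 0.294697
P(at least one match) = 1 - 0.294697 = 0.705303

0.705303


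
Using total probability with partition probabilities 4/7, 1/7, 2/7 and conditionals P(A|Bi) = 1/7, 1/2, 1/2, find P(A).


P(A) = P(A|B1)P(B1) + P(A|B2)P(B2) + P(A|B3)P(B3)
= 1/7*4/7 + 1/2*1/7 + 1/2*2/7
= 4/49 + 1/14 + 1/7 = 29/98

29/98


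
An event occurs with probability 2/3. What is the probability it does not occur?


P(A') = 1 - P(A) = 1 - 2/3 = 1/3

1/3


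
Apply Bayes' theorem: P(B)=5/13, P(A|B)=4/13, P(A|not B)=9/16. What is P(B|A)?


P(A) = P(A|B)P(B) + P(A|B')P(B') = 4/13*5/13 + 9/16*8/13 = 157/338
P(B|A) = P(A|B)P(B)/P(A) = (20/169)/(157/338) = 40/157

40/157


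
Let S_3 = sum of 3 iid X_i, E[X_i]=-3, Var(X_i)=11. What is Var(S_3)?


By independence, Var(S_n) = n*Var(X_1) = 3*11 = 33

33


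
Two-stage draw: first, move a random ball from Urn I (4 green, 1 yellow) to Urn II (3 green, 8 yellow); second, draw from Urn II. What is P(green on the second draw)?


P(transfer green) = 4/5; P(transfer yellow) = 1/5
If green transferred: Urn II has 4 green of 12, so P(green|green moved) = 1/3
If yellow transferred: Urn II has 3 green of 12, so P(green|yellow moved) = 1/4
By total probability: P(green) = 4/5*1/3 + 1/5*1/4 = 19/60

19/60


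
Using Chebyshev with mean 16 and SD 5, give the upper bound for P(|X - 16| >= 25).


k = 25/5 = 5
Chebyshev: P(|X-mu| >= k*sigma) <= 1/k^2 = 1/5^2 = 1/25

1/25


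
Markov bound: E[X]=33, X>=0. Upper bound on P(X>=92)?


Markov: P(X >= a) <= E[X]/a
P(X >= 92) <= 33/92

33/92


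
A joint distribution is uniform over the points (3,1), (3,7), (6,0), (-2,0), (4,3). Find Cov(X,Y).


E[X]=14/5, E[Y]=11/5, E[XY]=36/5
Cov(X,Y) = E[XY] - E[X]E[Y] = 36/5 - 14/5*11/5 = 26/25

26/25


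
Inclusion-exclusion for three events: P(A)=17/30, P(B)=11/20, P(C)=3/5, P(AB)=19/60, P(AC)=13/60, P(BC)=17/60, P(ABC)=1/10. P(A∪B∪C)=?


P(A∪B∪C) = P(A)+P(B)+P(C) - P(AB)-P(AC)-P(BC) + P(ABC)
= 17/30+11/20+3/5 - 19/60-13/60-17/60 + 1/10
= 1

1


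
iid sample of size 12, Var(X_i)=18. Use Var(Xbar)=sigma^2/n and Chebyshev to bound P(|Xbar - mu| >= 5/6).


Var(Xbar) = Var(X)/n = 18/12
Chebyshev: P(|Xbar-mu| >= 5/6) <= Var(Xbar)/(5/6)^2 = (3/2)/(25/36) = 54/25
Bound exceeds 1, so trivial bound: 1

1


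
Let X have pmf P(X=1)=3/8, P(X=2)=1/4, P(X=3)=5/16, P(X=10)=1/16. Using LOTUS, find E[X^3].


E[X^3] = sum(g(x)*P(x))
= 1*3/8 + 8*1/4 + 27*5/16 + 1000*1/16
= 1173/16

1173/16


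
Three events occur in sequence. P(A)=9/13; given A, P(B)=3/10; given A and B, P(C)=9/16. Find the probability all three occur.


P(A∩B∩C) = P(A) * P(B|A) * P(C|A∩B)
= 9/13 * 3/10 * 9/16
= 27/130 * 9/16 = 243/2080

243/2080


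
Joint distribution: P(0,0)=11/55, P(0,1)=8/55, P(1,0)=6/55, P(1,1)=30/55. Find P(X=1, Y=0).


Read from table: P(X=1, Y=0) = 6/55

6/55


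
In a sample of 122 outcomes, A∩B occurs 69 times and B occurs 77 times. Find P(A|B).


P(A|B) = P(A∩B)/P(B) = (69/122)/(77/122) = 69/77

69/77


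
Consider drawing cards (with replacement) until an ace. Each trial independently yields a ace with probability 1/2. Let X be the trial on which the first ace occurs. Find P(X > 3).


P(X > 3) = P(first 3 trials all fail) = (1-p)^3 = (1/2)^3 = 1/8

1/8


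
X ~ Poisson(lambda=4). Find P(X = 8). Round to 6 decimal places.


P(X=8) = e^(-4) * 4^8 / 8!
≈ 0.01831563889 * 65536 / 40320
≈ 0.029770

0.029770


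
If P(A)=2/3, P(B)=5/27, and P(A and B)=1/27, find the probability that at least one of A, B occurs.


P(A∪B) = P(A) + P(B) - P(A∩B)
= 2/3 + 5/27 - 1/27 = 22/27

22/27


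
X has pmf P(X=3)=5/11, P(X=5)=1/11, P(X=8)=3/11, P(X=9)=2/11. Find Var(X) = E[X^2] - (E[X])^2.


E[X] = 62/11, E[X^2] = 424/11
Var(X) = E[X^2] - (E[X])^2 = 424/11 - (62/11)^2 = 820/121

820/121


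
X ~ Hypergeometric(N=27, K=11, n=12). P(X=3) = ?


P(X=3) = C(11,3)*C(16,9) / C(27,12)
= 165*11440 / 17383860
= 1887600/17383860 = 2420/22287

2420/22287


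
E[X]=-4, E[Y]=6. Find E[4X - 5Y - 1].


E[4X - 5Y - 1] = 4*E[X] - 5*E[Y] - 1
= (4)*(-4) + (-5)*(6) + (-1)
= -16 - 30 - 1 = -47

-47


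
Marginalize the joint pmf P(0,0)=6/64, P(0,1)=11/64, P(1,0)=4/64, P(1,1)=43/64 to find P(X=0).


P(X=0) = P(0,0)+P(0,1) = 6/64 + 11/64 = 17/64

17/64


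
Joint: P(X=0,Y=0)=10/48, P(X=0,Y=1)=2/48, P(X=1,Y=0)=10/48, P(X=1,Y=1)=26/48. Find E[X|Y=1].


P(Y=1) = 28/48
E[X|Y=1] = (0*2 + 1*26)/28 = 26/28 = 13/14

13/14


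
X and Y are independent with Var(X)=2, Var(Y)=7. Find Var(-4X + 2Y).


Independence => Cov(X,Y)=0
Var(-4X + 2Y) = (-4)^2*Var(X) + 2^2*Var(Y)
= 16*2 + 4*7 = 60

60


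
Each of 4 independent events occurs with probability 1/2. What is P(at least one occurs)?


P(at least one) = 1 - P(none)
P(none) = (1 - 1/2)^4 = (1/2)^4 = 1/16
P(at least one) = 1 - 1/16 = 15/16

15/16


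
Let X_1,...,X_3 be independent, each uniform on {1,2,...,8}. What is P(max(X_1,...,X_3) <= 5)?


P(max <= 5) = P(all X_i <= 5) = (P(X_1 <= 5))^3
= (5/8)^3 = 125/512

125/512


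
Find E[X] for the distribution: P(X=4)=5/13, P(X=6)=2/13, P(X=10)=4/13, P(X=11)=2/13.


E[X] = sum(x * P(x))
= 4*5/13 + 6*2/13 + 10*4/13 + 11*2/13
= 94/13

94/13


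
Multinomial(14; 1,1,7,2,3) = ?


14! = 87178291200
Denominator: 1!=1 * 1!=1 * 7!=5040 * 2!=2 * 3!=6
Coefficient = 87178291200 / 60480 = 1441440

1441440


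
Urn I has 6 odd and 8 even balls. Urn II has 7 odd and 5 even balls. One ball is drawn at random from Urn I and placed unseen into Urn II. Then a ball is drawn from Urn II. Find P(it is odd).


P(transfer odd) = 6/14 = 3/7; P(transfer even) = 4/7
If odd transferred: Urn II has 8 odd of 13, so P(odd|odd moved) = 8/13
If even transferred: Urn II has 7 odd of 13, so P(odd|even moved) = 7/13
By total probability: P(odd) = 3/7*8/13 + 4/7*7/13 = 4/7

4/7


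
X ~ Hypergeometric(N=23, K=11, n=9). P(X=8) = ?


P(X=8) = C(11,8)*C(12,1) / C(23,9)
= 165*12 / 817190
= 1980/817190 = 18/7429

18/7429


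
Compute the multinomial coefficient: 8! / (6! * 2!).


8! = 40320
Denominator: 6!=720 * 2!=2
Coefficient = 40320 / 1440 = 28

28


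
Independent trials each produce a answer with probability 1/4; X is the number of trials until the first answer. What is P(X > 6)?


P(X > 6) = P(first 6 trials all fail) = (1-p)^6 = (3/4)^6 = 729/4096

729/4096


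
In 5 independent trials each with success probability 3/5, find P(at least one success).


P(at least one) = 1 - P(none)
P(none) = (1 - 3/5)^5 = (2/5)^5 = 32/3125
P(at least one) = 1 - 32/3125 = 3093/3125

3093/3125


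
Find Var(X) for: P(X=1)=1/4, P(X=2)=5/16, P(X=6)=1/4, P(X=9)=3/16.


E[X] = 65/16, E[X^2] = 411/16
Var(X) = E[X^2] - (E[X])^2 = 411/16 - (65/16)^2 = 2351/256

2351/256


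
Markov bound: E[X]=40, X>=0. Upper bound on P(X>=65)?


Markov: P(X >= a) <= E[X]/a
P(X >= 65) <= 40/65 = 8/13

8/13


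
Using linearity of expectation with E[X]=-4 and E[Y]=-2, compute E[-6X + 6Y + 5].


E[-6X + 6Y + 5] = -6*E[X] + 6*E[Y] + 5
= (-6)*(-4) + (6)*(-2) + (5)
= 24 - 12 + 5 = 17

17


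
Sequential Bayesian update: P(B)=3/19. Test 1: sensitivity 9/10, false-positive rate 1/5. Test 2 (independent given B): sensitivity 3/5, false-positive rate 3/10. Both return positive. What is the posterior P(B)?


After test 1: P(+) = 9/10*3/19 + 1/5*16/19 = 59/190
P(B|+) = (27/190)/(59/190) = 27/59
After test 2 (use post1 as new prior): P(+) = 3/5*27/59 + 3/10*32/59 = 129/295
P(B|+,+) = (81/295)/(129/295) = 27/43

27/43


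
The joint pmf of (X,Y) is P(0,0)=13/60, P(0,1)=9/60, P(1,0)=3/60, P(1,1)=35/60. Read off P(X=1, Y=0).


Read from table: P(X=1, Y=0) = 3/60 = 1/20

1/20


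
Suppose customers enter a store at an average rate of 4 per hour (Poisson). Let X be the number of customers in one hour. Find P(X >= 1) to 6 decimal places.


P(X>=1) = 1 - P(X<=0) = 1 - (e^(-4)*4^0/0!)
≈ 1 - 0.0183156389 = 0.9816843611
≈ 0.981684

0.981684


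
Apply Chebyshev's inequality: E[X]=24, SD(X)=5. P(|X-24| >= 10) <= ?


k = 10/5 = 2
Chebyshev: P(|X-mu| >= k*sigma) <= 1/k^2 = 1/2^2 = 1/4

1/4


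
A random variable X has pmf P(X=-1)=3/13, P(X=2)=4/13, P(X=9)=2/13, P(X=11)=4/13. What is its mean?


E[X] = sum(x * P(x))
= -1*3/13 + 2*4/13 + 9*2/13 + 11*4/13
= 67/13

67/13


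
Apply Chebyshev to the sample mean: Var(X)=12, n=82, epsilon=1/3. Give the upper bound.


Var(Xbar) = Var(X)/n = 12/82
Chebyshev: P(|Xbar-mu| >= 1/3) <= Var(Xbar)/(1/3)^2 = (6/41)/(1/9) = 54/41
Bound exceeds 1, so trivial bound: 1

1


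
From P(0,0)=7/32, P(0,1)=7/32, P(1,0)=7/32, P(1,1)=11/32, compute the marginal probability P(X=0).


P(X=0) = P(0,0)+P(0,1) = 7/32 + 7/32 = 14/32 = 7/16

7/16


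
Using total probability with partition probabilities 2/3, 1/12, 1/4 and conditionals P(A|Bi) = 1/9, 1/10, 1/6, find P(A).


P(A) = P(A|B1)P(B1) + P(A|B2)P(B2) + P(A|B3)P(B3)
= 1/9*2/3 + 1/10*1/12 + 1/6*1/4
= 2/27 + 1/120 + 1/24 = 67/540

67/540


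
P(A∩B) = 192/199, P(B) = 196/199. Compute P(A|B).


P(A|B) = P(A∩B)/P(B) = (192/199)/(196/199) = 192/196 = 48/49

48/49


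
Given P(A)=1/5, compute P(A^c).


P(A') = 1 - P(A) = 1 - 1/5 = 4/5

4/5


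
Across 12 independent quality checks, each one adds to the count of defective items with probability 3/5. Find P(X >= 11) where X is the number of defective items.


P(X>=11) = P(X=11) + P(X=12)
= 4251528/244140625 + 531441/244140625
= 4782969/244140625

4782969/244140625


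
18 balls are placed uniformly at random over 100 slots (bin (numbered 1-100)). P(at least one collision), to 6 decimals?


P(all different) = prod((100-i)/100 for i=0..17) = 0.196326
P(at least one match) = 1 - 0.196326 = 0.803674

0.803674


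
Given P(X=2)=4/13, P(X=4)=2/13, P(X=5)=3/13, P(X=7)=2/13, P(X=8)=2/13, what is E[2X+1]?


E[2X+1] = sum(g(x)*P(x))
= 5*4/13 + 9*2/13 + 11*3/13 + 15*2/13 + 17*2/13
= 135/13

135/13


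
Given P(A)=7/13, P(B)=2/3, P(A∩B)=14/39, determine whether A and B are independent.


P(A)*P(B) = 7/13*2/3 = 14/39
P(A∩B) = 14/39, which equals P(A)P(B), so independent

Yes, A and B are independent


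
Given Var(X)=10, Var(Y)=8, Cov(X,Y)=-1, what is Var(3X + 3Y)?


Var(3X + 3Y) = 3^2*Var(X) + 3^2*Var(Y) + 2*3*3*Cov(X,Y)
= 9*10 + 9*8 + 18*(-1)
= 90 + 72 - 18 = 144

144


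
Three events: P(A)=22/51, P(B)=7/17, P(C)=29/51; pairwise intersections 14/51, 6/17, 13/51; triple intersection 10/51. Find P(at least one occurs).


P(A∪B∪C) = P(A)+P(B)+P(C) - P(AB)-P(AC)-P(BC) + P(ABC)
= 22/51+7/17+29/51 - 14/51-6/17-13/51 + 10/51
= 37/51

37/51


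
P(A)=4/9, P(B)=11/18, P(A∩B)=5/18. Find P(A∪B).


P(A∪B) = P(A) + P(B) - P(A∩B)
= 4/9 + 11/18 - 5/18 = 7/9

7/9


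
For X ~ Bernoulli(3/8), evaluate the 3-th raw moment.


For Bernoulli: X in {0,1}
E[X^3] = 0^3*(1-3/8) + 1^3*3/8 = 3/8

3/8


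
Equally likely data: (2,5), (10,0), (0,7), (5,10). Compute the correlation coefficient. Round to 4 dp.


Cov(X,Y) = -8.3750, Var(X) = 14.1875, Var(Y) = 13.2500
rho = Cov/(sqrt(VarX)*sqrt(VarY)) = -0.6108

-0.6108


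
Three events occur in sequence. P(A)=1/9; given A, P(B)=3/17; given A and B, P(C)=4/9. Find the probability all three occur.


P(A∩B∩C) = P(A) * P(B|A) * P(C|A∩B)
= 1/9 * 3/17 * 4/9
= 1/51 * 4/9 = 4/459

4/459


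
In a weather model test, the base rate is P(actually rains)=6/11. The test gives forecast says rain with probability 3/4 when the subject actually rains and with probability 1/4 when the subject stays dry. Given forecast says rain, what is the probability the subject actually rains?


P(A) = P(A|B)P(B) + P(A|B')P(B') = 3/4*6/11 + 1/4*5/11 = 23/44
P(B|A) = P(A|B)P(B)/P(A) = (9/22)/(23/44) = 18/23

18/23


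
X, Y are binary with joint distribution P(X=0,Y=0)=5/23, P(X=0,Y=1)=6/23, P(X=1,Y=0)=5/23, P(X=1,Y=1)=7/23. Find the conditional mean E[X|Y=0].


P(Y=0) = 10/23
E[X|Y=0] = (0*5 + 1*5)/10 = 5/10 = 1/2

1/2


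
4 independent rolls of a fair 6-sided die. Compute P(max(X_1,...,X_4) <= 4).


P(max <= 4) = P(all X_i <= 4) = (P(X_1 <= 4))^4
= (4/6)^4 = (2/3)^4 = 16/81

16/81


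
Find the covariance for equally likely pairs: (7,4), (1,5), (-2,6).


E[X]=2, E[Y]=5, E[XY]=7
Cov(X,Y) = E[XY] - E[X]E[Y] = 7 - 2*5 = -3

-3


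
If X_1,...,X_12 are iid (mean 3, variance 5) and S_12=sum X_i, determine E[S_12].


E[S_n] = n*E[X_1] = 12*3 = 36

36


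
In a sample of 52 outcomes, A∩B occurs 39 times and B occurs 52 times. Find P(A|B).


P(A|B) = P(A∩B)/P(B) = (39/52)/(52/52) = 39/52 = 3/4

3/4


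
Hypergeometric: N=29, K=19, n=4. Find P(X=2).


P(X=2) = C(19,2)*C(10,2) / C(29,4)
= 171*45 / 23751
= 7695/23751 = 855/2639

855/2639


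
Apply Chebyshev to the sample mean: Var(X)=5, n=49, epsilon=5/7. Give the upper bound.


Var(Xbar) = Var(X)/n = 5/49
Chebyshev: P(|Xbar-mu| >= 5/7) <= Var(Xbar)/(5/7)^2 = (5/49)/(25/49) = 1/5

1/5


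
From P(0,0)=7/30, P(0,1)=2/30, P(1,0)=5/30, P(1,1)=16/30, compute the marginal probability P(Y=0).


P(Y=0) = P(0,0)+P(1,0) = 7/30 + 5/30 = 12/30 = 2/5

2/5


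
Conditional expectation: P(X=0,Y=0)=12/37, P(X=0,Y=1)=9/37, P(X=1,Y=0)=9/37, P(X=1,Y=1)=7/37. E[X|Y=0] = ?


P(Y=0) = 21/37
E[X|Y=0] = (0*12 + 1*9)/21 = 9/21 = 3/7

3/7


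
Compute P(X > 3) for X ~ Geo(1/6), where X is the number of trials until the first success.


P(X > 3) = P(first 3 trials all fail) = (1-p)^3 = (5/6)^3 = 125/216

125/216


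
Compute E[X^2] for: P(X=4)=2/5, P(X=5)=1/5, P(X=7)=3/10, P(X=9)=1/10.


E[X^2] = sum(x^2 * P(x))
= 16*2/5 + 25*1/5 + 49*3/10 + 81*1/10
= 171/5

171/5


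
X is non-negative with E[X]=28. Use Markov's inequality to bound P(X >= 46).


Markov: P(X >= a) <= E[X]/a
P(X >= 46) <= 28/46 = 14/23

14/23


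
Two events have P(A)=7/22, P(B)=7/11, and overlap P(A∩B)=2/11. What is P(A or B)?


P(A∪B) = P(A) + P(B) - P(A∩B)
= 7/22 + 7/11 - 2/11 = 17/22

17/22


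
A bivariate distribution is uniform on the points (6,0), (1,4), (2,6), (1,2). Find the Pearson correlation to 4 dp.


Cov(X,Y) = -3.0000, Var(X) = 4.2500, Var(Y) = 5.0000
rho = Cov/(sqrt(VarX)*sqrt(VarY)) = -0.6508

-0.6508


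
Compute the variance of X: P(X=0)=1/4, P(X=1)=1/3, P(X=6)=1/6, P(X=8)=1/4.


E[X] = 10/3, E[X^2] = 67/3
Var(X) = E[X^2] - (E[X])^2 = 67/3 - (10/3)^2 = 101/9

101/9


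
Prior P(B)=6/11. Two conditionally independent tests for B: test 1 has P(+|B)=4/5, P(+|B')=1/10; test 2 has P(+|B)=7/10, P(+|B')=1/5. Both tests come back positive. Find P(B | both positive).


After test 1: P(+) = 4/5*6/11 + 1/10*5/11 = 53/110
P(B|+) = (24/55)/(53/110) = 48/53
After test 2 (use post1 as new prior): P(+) = 7/10*48/53 + 1/5*5/53 = 173/265
P(B|+,+) = (168/265)/(173/265) = 168/173

168/173


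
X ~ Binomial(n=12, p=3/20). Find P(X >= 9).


P(X>=9) = P(X=9) + P(X=10) + P(X=11) + P(X=12)
= 1063728369/204800000000000 + 563150313/2048000000000000 + 9034497/1024000000000000 + 531441/4096000000000000
= 4487507487/819200000000000

4487507487/819200000000000


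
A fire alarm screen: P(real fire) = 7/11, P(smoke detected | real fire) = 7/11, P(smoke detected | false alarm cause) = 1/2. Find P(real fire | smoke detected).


P(A) = P(A|B)P(B) + P(A|B')P(B') = 7/11*7/11 + 1/2*4/11 = 71/121
P(B|A) = P(A|B)P(B)/P(A) = (49/121)/(71/121) = 49/71

49/71


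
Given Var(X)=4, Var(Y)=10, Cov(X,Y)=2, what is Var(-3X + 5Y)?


Var(-3X + 5Y) = (-3)^2*Var(X) + 5^2*Var(Y) + 2*(-3)*5*Cov(X,Y)
= 9*4 + 25*10 - 30*2
= 36 + 250 - 60 = 226

226


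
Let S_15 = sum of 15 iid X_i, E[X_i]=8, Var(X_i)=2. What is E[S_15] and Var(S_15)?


E[S_n] = n*mu = 15*8 = 120
Var(S_n) = n*sigma^2 = 15*2 = 30

E[S_15]=120, Var(S_15)=30


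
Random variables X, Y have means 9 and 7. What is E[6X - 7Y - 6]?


E[6X - 7Y - 6] = 6*E[X] - 7*E[Y] - 6
= (6)*(9) + (-7)*(7) + (-6)
= 54 - 49 - 6 = -1

-1


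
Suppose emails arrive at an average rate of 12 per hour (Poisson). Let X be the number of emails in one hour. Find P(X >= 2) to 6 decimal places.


P(X>=2) = 1 - P(X<=1) = 1 - (e^(-12)*12^0/0! + e^(-12)*12^1/1!)
≈ 1 - (0.0000061442 + 0.0000737305)
= 1 - 0.0000798747 = 0.9999201253
≈ 0.999920

0.999920


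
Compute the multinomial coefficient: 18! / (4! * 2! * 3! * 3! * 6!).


18! = 6402373705728000
Denominator: 4!=24 * 2!=2 * 3!=6 * 3!=6 * 6!=720
Coefficient = 6402373705728000 / 1244160 = 5145940800

5145940800


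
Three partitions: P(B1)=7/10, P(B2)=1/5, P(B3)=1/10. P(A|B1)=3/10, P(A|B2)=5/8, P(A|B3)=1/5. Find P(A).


P(A) = P(A|B1)P(B1) + P(A|B2)P(B2) + P(A|B3)P(B3)
= 3/10*7/10 + 5/8*1/5 + 1/5*1/10
= 21/100 + 1/8 + 1/50 = 71/200

71/200


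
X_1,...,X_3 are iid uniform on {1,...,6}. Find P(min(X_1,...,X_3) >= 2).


P(min >= 2) = P(all X_i >= 2) = (P(X_1 >= 2))^3
= (5/6)^3 = 125/216

125/216


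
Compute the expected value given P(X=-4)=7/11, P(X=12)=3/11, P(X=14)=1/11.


E[X] = sum(x * P(x))
= -4*7/11 + 12*3/11 + 14*1/11
= 2

2


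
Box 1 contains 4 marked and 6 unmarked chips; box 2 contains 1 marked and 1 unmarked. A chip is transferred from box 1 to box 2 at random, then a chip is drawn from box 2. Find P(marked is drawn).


P(transfer marked) = 4/10 = 2/5; P(transfer unmarked) = 3/5
If marked transferred: Urn II has 2 marked of 3, so P(marked|marked moved) = 2/3
If unmarked transferred: Urn II has 1 marked of 3, so P(marked|unmarked moved) = 1/3
By total probability: P(marked) = 2/5*2/3 + 3/5*1/3 = 7/15

7/15


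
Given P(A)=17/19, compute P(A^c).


P(A') = 1 - P(A) = 1 - 17/19 = 2/19

2/19


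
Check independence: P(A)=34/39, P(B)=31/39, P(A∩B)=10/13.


P(A)*P(B) = 34/39*31/39 = 1054/1521
P(A∩B) = 10/13 != 1054/1521, so not independent

No, A and B are not independent


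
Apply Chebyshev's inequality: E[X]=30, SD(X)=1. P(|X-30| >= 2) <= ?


k = 2/1 = 2
Chebyshev: P(|X-mu| >= k*sigma) <= 1/k^2 = 1/2^2 = 1/4

1/4


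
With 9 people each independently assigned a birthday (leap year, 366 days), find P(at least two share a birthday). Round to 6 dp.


P(all different) = prod((366-i)/366 for i=0..8) = 0.905624
P(at least one match) = 1 - 0.905624 = 0.094376

0.094376


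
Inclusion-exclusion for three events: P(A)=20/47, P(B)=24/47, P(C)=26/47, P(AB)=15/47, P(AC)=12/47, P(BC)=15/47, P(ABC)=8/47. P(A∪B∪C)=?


P(A∪B∪C) = P(A)+P(B)+P(C) - P(AB)-P(AC)-P(BC) + P(ABC)
= 20/47+24/47+26/47 - 15/47-12/47-15/47 + 8/47
= 36/47

36/47


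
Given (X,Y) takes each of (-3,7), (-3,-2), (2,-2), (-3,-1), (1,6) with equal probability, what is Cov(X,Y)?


E[X]=-6/5, E[Y]=8/5, E[XY]=-2
Cov(X,Y) = E[XY] - E[X]E[Y] = -2 + 6/5*8/5 = -2/25

-2/25


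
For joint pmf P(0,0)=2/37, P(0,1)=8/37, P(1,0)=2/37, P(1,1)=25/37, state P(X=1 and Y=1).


Read from table: P(X=1, Y=1) = 25/37

25/37


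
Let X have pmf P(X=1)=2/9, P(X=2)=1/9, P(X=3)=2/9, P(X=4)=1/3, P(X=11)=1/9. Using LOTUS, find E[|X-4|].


E[|X-4|] = sum(g(x)*P(x))
= 3*2/9 + 2*1/9 + 1*2/9 + 0*1/3 + 7*1/9
= 17/9

17/9


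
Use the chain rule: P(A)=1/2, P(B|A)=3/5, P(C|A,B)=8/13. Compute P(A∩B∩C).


P(A∩B∩C) = P(A) * P(B|A) * P(C|A∩B)
= 1/2 * 3/5 * 8/13
= 3/10 * 8/13 = 12/65

12/65


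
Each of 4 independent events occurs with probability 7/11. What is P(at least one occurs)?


P(at least one) = 1 - P(none)
P(none) = (1 - 7/11)^4 = (4/11)^4 = 256/14641
P(at least one) = 1 - 256/14641 = 14385/14641

14385/14641


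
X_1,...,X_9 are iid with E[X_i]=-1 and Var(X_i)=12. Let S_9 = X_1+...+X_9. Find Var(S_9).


By independence, Var(S_n) = n*Var(X_1) = 9*12 = 108

108


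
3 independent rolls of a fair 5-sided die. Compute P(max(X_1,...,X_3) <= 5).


P(max <= 5) = P(all X_i <= 5) = (P(X_1 <= 5))^3
= (5/5)^3 = 1^3 = 1

1


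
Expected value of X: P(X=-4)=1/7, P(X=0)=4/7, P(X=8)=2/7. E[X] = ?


E[X] = sum(x * P(x))
= -4*1/7 + 0*4/7 + 8*2/7
= 12/7

12/7


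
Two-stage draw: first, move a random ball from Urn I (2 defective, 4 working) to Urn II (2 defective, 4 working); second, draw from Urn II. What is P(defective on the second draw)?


P(transfer defective) = 2/6 = 1/3; P(transfer working) = 2/3
If defective transferred: Urn II has 3 defective of 7, so P(defective|defective moved) = 3/7
If working transferred: Urn II has 2 defective of 7, so P(defective|working moved) = 2/7
By total probability: P(defective) = 1/3*3/7 + 2/3*2/7 = 1/3

1/3


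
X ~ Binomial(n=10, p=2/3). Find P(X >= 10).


P(X>=10) = P(X=10)
= 1024/59049
= 1024/59049

1024/59049


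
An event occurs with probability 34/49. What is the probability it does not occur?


P(A') = 1 - P(A) = 1 - 34/49 = 15/49

15/49


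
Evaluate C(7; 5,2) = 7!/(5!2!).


7! = 5040
Denominator: 5!=120 * 2!=2
Coefficient = 5040 / 240 = 21

21


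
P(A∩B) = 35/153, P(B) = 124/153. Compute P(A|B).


P(A|B) = P(A∩B)/P(B) = (35/153)/(124/153) = 35/124

35/124


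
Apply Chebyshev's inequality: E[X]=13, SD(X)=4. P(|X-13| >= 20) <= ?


k = 20/4 = 5
Chebyshev: P(|X-mu| >= k*sigma) <= 1/k^2 = 1/5^2 = 1/25

1/25


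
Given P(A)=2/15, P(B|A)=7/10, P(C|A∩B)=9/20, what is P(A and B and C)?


P(A∩B∩C) = P(A) * P(B|A) * P(C|A∩B)
= 2/15 * 7/10 * 9/20
= 7/75 * 9/20 = 21/500

21/500


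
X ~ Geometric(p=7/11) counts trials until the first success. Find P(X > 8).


P(X > 8) = P(first 8 trials all fail) = (1-p)^8 = (4/11)^8 = 65536/214358881

65536/214358881


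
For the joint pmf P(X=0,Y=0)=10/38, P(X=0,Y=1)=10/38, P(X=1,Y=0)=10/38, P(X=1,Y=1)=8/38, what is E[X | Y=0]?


P(Y=0) = 20/38
E[X|Y=0] = (0*10 + 1*10)/20 = 10/20 = 1/2

1/2


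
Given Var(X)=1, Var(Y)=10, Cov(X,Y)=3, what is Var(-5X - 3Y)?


Var(-5X - 3Y) = (-5)^2*Var(X) + (-3)^2*Var(Y) + 2*(-5)*(-3)*Cov(X,Y)
= 25*1 + 9*10 + 30*3
= 25 + 90 + 90 = 205

205


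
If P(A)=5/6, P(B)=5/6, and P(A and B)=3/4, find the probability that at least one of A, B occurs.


P(A∪B) = P(A) + P(B) - P(A∩B)
= 5/6 + 5/6 - 3/4 = 11/12

11/12


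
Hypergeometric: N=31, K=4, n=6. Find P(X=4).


P(X=4) = C(4,4)*C(27,2) / C(31,6)
= 1*351 / 736281
= 351/736281 = 3/6293

3/6293


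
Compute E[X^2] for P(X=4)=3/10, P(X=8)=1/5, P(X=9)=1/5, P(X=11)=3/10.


E[X^2] = sum(g(x)*P(x))
= 16*3/10 + 64*1/5 + 81*1/5 + 121*3/10
= 701/10

701/10


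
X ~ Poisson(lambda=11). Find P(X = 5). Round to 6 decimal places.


P(X=5) = e^(-11) * 11^5 / 5!
≈ 0.00001670170079 * 161051 / 120
≈ 0.022415

0.022415


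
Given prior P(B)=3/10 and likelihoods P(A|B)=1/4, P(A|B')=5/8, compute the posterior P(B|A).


P(A) = P(A|B)P(B) + P(A|B')P(B') = 1/4*3/10 + 5/8*7/10 = 41/80
P(B|A) = P(A|B)P(B)/P(A) = (3/40)/(41/80) = 6/41

6/41


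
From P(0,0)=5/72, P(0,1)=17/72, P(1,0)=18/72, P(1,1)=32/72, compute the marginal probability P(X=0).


P(X=0) = P(0,0)+P(0,1) = 5/72 + 17/72 = 22/72 = 11/36

11/36


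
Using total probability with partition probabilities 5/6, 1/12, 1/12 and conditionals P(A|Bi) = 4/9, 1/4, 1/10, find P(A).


P(A) = P(A|B1)P(B1) + P(A|B2)P(B2) + P(A|B3)P(B3)
= 4/9*5/6 + 1/4*1/12 + 1/10*1/12
= 10/27 + 1/48 + 1/120 = 863/2160

863/2160


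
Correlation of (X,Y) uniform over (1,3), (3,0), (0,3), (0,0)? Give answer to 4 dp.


Cov(X,Y) = -0.7500, Var(X) = 1.5000, Var(Y) = 2.2500
rho = Cov/(sqrt(VarX)*sqrt(VarY)) = -0.4082

-0.4082


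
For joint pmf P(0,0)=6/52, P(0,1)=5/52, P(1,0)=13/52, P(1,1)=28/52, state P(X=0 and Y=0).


Read from table: P(X=0, Y=0) = 6/52 = 3/26

3/26


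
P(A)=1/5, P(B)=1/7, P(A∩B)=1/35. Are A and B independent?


P(A)*P(B) = 1/5*1/7 = 1/35
P(A∩B) = 1/35, which equals P(A)P(B), so independent

Yes, A and B are independent


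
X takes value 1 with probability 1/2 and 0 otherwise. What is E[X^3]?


For Bernoulli: X in {0,1}
E[X^3] = 0^3*(1-1/2) + 1^3*1/2 = 1/2

1/2


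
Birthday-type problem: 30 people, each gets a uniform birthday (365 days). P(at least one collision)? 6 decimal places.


P(all different) = prod((365-i)/365 for i=0..29) = 0.293684
P(at least one match) = 1 - 0.293684 = 0.706316

0.706316


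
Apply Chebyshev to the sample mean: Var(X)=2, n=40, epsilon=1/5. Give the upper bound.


Var(Xbar) = Var(X)/n = 2/40
Chebyshev: P(|Xbar-mu| >= 1/5) <= Var(Xbar)/(1/5)^2 = (1/20)/(1/25) = 5/4
Bound exceeds 1, so trivial bound: 1

1


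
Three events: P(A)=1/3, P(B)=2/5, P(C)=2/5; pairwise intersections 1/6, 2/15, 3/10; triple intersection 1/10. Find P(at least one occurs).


P(A∪B∪C) = P(A)+P(B)+P(C) - P(AB)-P(AC)-P(BC) + P(ABC)
= 1/3+2/5+2/5 - 1/6-2/15-3/10 + 1/10
= 19/30

19/30


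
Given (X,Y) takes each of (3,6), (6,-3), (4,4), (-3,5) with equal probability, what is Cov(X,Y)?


E[X]=5/2, E[Y]=3, E[XY]=1/4
Cov(X,Y) = E[XY] - E[X]E[Y] = 1/4 - 5/2*3 = -29/4

-29/4


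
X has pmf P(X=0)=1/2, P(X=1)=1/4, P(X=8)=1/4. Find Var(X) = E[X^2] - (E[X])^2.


E[X] = 9/4, E[X^2] = 65/4
Var(X) = E[X^2] - (E[X])^2 = 65/4 - (9/4)^2 = 179/16

179/16
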